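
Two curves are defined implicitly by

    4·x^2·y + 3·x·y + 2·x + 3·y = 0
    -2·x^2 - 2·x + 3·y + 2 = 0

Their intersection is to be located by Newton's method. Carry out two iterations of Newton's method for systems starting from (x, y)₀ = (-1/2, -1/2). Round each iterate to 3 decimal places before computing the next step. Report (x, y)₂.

At (-1/2, -1/2): F = (-2.250, 1.000).
Jacobian J = [[8·x·y + 3·y + 2, 4·x^2 + 3·x + 3], [-4·x - 2, 3]].
At the point, J = [[2.500, 2.500], [0.000, 3.000]] (det J = 7.500).
Solving J·Δ = −F gives Δ = (1.233, -0.333).
Then the next iterate is (x, y)₁ = (0.733, -0.833).
Round to (0.733, -0.833) and repeat: F = (-4.65501, -3.03958), J = [[-5.38371, 7.34816], [-4.932, 3.000]].
Δ = (-0.417, 0.328), so (x, y)₂ = (0.316, -0.505).

(0.316, -0.505)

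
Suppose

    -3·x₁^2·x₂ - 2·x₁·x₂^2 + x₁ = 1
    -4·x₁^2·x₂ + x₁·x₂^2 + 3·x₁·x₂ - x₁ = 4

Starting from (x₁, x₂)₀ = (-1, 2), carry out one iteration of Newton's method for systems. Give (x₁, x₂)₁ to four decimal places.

At (-1, 2): F = (0.0000, -21.0000).
Jacobian J = [[-6·x₁·x₂ - 2·x₂^2 + 1, -3·x₁^2 - 4·x₁·x₂], [-8·x₁·x₂ + x₂^2 + 3·x₂ - 1, -4·x₁^2 + 2·x₁·x₂ + 3·x₁]].
At the point, J = [[5.0000, 5.0000], [25.0000, -11.0000]] (det J = -180.0000).
Solving J·Δ = −F gives Δ = (0.5833, -0.5833).
Then the next iterate is (x₁, x₂)₁ = (-0.4167, 1.4167).

(-0.4167, 1.4167)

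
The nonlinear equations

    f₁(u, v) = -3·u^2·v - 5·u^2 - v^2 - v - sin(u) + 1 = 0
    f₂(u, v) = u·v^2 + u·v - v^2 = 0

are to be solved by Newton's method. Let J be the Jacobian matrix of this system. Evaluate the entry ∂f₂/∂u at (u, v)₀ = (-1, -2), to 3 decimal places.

∂f₂/∂u = v^2 + v.
At (-1, -2) this is 2.000.

2.000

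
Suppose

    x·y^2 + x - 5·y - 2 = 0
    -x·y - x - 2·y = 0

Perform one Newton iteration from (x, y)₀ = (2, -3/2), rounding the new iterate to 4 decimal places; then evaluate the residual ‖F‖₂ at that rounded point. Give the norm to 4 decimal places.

At (2, -3/2): F = (12.0000, 4.0000).
Jacobian J = [[y^2 + 1, 2·x·y - 5], [-y - 1, -x - 2]].
At the point, J = [[3.2500, -11.0000], [0.5000, -4.0000]] (det J = -7.5000).
Solving J·Δ = −F gives Δ = (-0.5333, 0.9333).
Then the next iterate is (x, y)₁ = (1.4667, -0.5667).
Re-evaluating at (1.4667, -0.5667): F = (2.771229, 0.497879), so ‖F‖₂ = 2.8156.

2.8156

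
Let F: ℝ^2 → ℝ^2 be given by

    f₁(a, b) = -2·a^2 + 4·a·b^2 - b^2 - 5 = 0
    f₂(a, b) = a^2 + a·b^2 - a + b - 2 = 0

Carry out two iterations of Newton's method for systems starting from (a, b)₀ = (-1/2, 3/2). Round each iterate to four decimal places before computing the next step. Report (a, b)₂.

(-0.4936, 0.5450)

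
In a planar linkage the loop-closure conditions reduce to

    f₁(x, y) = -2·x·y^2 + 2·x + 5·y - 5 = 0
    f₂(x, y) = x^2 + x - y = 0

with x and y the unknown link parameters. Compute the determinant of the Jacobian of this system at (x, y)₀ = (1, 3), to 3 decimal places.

J = [[-2·y^2 + 2, -4·x·y + 5], [2·x + 1, -1]].
At the point, J = [[-16.000, -7.000], [3.000, -1.000]].
det J = 37.000.

37.000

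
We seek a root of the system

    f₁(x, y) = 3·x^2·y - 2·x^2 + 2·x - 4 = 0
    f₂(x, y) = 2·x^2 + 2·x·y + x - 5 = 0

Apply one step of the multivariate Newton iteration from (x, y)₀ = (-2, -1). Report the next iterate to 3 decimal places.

At (-2, -1): F = (-28.000, 5.000).
Jacobian J = [[6·x·y - 4·x + 2, 3·x^2], [4·x + 2·y + 1, 2·x]].
At the point, J = [[22.000, 12.000], [-9.000, -4.000]] (det J = 20.000).
Solving J·Δ = −F gives Δ = (-2.600, 7.100).
Then the next iterate is (x, y)₁ = (-4.600, 6.100).

(-4.600, 6.100)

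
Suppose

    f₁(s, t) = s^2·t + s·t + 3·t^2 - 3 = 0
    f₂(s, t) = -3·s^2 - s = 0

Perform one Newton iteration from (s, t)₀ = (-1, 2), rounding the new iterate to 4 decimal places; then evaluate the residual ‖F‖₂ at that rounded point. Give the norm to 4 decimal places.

At (-1, 2): F = (9.0000, -2.0000).
Jacobian J = [[2·s·t + t, s^2 + s + 6·t], [-6·s - 1, 0]].
At the point, J = [[-2.0000, 12.0000], [5.0000, 0.0000]] (det J = -60.0000).
Solving J·Δ = −F gives Δ = (0.4000, -0.6833).
Then the next iterate is (s, t)₁ = (-0.6000, 1.3167).
Re-evaluating at (-0.6000, 1.3167): F = (1.885089, -0.4800), so ‖F‖₂ = 1.9452.

1.9452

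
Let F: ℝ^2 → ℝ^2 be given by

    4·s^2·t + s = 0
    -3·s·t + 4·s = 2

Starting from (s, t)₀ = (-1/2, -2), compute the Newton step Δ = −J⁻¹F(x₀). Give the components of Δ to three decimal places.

(-0.929, 10.857)

At (-1/2, -2): F = (-2.500, -7.000).
Jacobian J = [[8·s·t + 1, 4·s^2], [-3·t + 4, -3·s]].
At the point, J = [[9.000, 1.000], [10.000, 1.500]] (det J = 3.500).
Solving J·Δ = −F gives Δ = (-0.929, 10.857).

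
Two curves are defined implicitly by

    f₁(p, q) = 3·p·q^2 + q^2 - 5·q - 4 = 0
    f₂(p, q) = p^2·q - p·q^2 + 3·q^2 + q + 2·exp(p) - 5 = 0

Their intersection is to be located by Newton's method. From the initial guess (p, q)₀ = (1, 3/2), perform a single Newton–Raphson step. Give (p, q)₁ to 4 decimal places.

(8.0652, -4.9558)

At (1, 3/2): F = (-2.5000, 7.936564).
Jacobian J = [[3·q^2, 6·p·q + 2·q - 5], [2·p·q - q^2 + 2·exp(p), p^2 - 2·p·q + 6·q + 1]].
At the point, J = [[6.7500, 7.0000], [6.186564, 8.0000]] (det J = 10.694054).
Solving J·Δ = −F gives Δ = (7.0652, -6.4558).
Then the next iterate is (p, q)₁ = (8.0652, -4.9558).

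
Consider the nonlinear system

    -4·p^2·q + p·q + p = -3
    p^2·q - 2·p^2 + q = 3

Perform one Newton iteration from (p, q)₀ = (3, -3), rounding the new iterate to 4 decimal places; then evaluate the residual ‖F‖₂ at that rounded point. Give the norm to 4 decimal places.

At (3, -3): F = (105.0000, -51.0000).
Jacobian J = [[-8·p·q + q + 1, -4·p^2 + p], [2·p·q - 4·p, p^2 + 1]].
At the point, J = [[70.0000, -33.0000], [-30.0000, 10.0000]] (det J = -290.0000).
Solving J·Δ = −F gives Δ = (-2.1828, -1.4483).
Then the next iterate is (p, q)₁ = (0.8172, -4.4483).
Re-evaluating at (0.8172, -4.4483): F = (12.064630, -11.754577), so ‖F‖₂ = 16.8441.

16.8441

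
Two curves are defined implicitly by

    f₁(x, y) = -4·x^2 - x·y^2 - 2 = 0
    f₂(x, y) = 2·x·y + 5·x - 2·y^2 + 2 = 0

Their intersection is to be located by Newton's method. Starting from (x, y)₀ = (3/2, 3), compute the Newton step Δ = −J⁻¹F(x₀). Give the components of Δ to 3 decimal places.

(-0.781, -0.899)

At (3/2, 3): F = (-24.500, 0.500).
Jacobian J = [[-8·x - y^2, -2·x·y], [2·y + 5, 2·x - 4·y]].
At the point, J = [[-21.000, -9.000], [11.000, -9.000]] (det J = 288.000).
Solving J·Δ = −F gives Δ = (-0.781, -0.899).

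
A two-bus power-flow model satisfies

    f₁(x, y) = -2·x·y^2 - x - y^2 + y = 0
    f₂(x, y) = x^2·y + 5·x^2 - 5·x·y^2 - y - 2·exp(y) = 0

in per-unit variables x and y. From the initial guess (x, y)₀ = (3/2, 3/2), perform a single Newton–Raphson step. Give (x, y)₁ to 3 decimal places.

At (3/2, 3/2): F = (-9.000, -12.71338).
Jacobian J = [[-2·y^2 - 1, -4·x·y - 2·y + 1], [2·x·y + 10·x - 5·y^2, x^2 - 10·x·y - 2·exp(y) - 1]].
At the point, J = [[-5.500, -11.000], [8.250, -30.21338]] (det J = 256.92358).
Solving J·Δ = −F gives Δ = (-0.514, -0.561).
Then the next iterate is (x, y)₁ = (0.986, 0.939).

(0.986, 0.939)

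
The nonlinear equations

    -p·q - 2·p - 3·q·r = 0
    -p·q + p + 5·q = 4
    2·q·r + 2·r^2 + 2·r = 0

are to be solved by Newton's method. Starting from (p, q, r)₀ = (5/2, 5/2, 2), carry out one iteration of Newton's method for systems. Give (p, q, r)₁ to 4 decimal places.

At (5/2, 5/2, 2): F = (-26.2500, 4.7500, 22.0000).
Jacobian J = [[-q - 2, -p - 3·r, -3·q], [-q + 1, -p + 5, 0], [0, 2·r, 2·q + 4·r + 2]].
At the point, J = [[-4.5000, -8.5000, -7.5000], [-1.5000, 2.5000, 0.0000], [0.0000, 4.0000, 15.0000]] (det J = -315.0000).
Solving J·Δ = −F gives Δ = (-0.3452, -2.1071, -0.9048).
Then the next iterate is (p, q, r)₁ = (2.1548, 0.3929, 1.0952).

(2.1548, 0.3929, 1.0952)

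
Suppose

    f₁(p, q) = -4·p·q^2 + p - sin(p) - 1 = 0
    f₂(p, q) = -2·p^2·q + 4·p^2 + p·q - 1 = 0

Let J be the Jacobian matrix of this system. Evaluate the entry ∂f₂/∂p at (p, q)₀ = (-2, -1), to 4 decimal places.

-25.0000

∂f₂/∂p = -4·p·q + 8·p + q.
At (-2, -1) this is -25.0000.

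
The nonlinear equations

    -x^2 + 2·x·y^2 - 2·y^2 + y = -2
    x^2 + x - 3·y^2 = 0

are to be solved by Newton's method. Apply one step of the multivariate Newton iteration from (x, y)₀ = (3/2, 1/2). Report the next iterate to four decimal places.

At (3/2, 1/2): F = (0.5000, 3.0000).
Jacobian J = [[-2·x + 2·y^2, 4·x·y - 4·y + 1], [2·x + 1, -6·y]].
At the point, J = [[-2.5000, 2.0000], [4.0000, -3.0000]] (det J = -0.5000).
Solving J·Δ = −F gives Δ = (-15.0000, -19.0000).
Then the next iterate is (x, y)₁ = (-13.5000, -18.5000).

(-13.5000, -18.5000)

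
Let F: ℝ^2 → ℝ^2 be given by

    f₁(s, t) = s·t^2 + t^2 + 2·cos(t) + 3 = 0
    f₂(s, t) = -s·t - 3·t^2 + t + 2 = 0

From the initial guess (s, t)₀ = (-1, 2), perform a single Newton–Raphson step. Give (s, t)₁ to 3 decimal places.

(-1.747, 1.549)

At (-1, 2): F = (2.16771, -6.000).
Jacobian J = [[t^2, 2·s·t + 2·t - 2·sin(t)], [-t, -s - 6·t + 1]].
At the point, J = [[4.000, -1.81859], [-2.000, -10.000]] (det J = -43.63719).
Solving J·Δ = −F gives Δ = (-0.747, -0.451).
Then the next iterate is (s, t)₁ = (-1.747, 1.549).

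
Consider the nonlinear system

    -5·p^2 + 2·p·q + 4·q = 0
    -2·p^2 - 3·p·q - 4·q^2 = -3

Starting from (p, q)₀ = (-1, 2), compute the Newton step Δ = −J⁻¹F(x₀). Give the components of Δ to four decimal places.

(0.1742, -0.7191)

At (-1, 2): F = (-1.0000, -9.0000).
Jacobian J = [[-10·p + 2·q, 2·p + 4], [-4·p - 3·q, -3·p - 8·q]].
At the point, J = [[14.0000, 2.0000], [-2.0000, -13.0000]] (det J = -178.0000).
Solving J·Δ = −F gives Δ = (0.1742, -0.7191).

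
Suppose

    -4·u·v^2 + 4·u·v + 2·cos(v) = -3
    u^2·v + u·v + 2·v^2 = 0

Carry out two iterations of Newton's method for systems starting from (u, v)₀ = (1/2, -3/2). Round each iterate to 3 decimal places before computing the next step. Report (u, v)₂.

At (1/2, -3/2): F = (-4.35853, 3.375).
Jacobian J = [[-4·v^2 + 4·v, -8·u·v + 4·u - 2·sin(v)], [2·u·v + v, u^2 + u + 4·v]].
At the point, J = [[-15.000, 9.99499], [-3.000, -5.250]] (det J = 108.73497).
Solving J·Δ = −F gives Δ = (0.100, 0.586).
Then the next iterate is (u, v)₁ = (0.600, -0.914).
Round to (0.600, -0.914) and repeat: F = (0.02262, 0.79335), J = [[-6.99758, 8.37110], [-2.01080, -2.696]].
Δ = (0.188, 0.154), so (u, v)₂ = (0.788, -0.760).

(0.788, -0.760)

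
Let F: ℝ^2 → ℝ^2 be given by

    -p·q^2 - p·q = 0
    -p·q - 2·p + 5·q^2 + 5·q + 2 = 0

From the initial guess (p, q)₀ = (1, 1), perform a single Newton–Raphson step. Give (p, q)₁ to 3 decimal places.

At (1, 1): F = (-2.000, 9.000).
Jacobian J = [[-q^2 - q, -2·p·q - p], [-q - 2, -p + 10·q + 5]].
At the point, J = [[-2.000, -3.000], [-3.000, 14.000]] (det J = -37.000).
Solving J·Δ = −F gives Δ = (-0.027, -0.649).
Then the next iterate is (p, q)₁ = (0.973, 0.351).

(0.973, 0.351)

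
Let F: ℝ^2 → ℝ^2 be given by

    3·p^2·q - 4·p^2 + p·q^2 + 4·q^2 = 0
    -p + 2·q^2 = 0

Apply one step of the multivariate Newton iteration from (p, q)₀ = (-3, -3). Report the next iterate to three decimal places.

(-2.164, -1.320)

At (-3, -3): F = (-108.000, 21.000).
Jacobian J = [[6·p·q - 8·p + q^2, 3·p^2 + 2·p·q + 8·q], [-1, 4·q]].
At the point, J = [[87.000, 21.000], [-1.000, -12.000]] (det J = -1023.000).
Solving J·Δ = −F gives Δ = (0.836, 1.680).
Then the next iterate is (p, q)₁ = (-2.164, -1.320).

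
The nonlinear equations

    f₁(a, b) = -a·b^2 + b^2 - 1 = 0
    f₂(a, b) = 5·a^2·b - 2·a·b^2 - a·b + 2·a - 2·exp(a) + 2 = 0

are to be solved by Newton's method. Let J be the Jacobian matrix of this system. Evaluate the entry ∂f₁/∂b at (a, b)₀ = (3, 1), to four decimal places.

∂f₁/∂b = -2·a·b + 2·b.
At (3, 1) this is -4.0000.

-4.0000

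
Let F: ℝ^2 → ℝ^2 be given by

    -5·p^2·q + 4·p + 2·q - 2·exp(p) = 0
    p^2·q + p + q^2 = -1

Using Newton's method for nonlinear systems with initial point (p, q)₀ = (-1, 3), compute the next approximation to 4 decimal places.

(-0.7239, 1.4829)

At (-1, 3): F = (-13.735759, 12.0000).
Jacobian J = [[-10·p·q - 2·exp(p) + 4, -5·p^2 + 2], [2·p·q + 1, p^2 + 2·q]].
At the point, J = [[33.264241, -3.0000], [-5.0000, 7.0000]] (det J = 217.849688).
Solving J·Δ = −F gives Δ = (0.2761, -1.5171).
Then the next iterate is (p, q)₁ = (-0.7239, 1.4829).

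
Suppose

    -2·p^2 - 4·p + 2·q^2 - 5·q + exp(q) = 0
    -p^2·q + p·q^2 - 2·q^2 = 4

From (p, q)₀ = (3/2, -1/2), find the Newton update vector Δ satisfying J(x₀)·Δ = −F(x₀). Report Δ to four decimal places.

At (3/2, -1/2): F = (-6.893469, -3.0000).
Jacobian J = [[-4·p - 4, 4·q + exp(q) - 5], [-2·p·q + q^2, -p^2 + 2·p·q - 4·q]].
At the point, J = [[-10.0000, -6.393469], [1.7500, -1.7500]] (det J = 28.688571).
Solving J·Δ = −F gives Δ = (0.2481, -1.4662).

(0.2481, -1.4662)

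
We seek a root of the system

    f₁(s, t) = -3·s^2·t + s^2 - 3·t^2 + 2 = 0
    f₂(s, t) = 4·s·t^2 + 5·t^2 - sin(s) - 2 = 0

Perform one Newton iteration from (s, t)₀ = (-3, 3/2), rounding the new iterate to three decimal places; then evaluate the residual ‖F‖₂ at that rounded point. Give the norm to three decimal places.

10.843

At (-3, 3/2): F = (-36.250, -17.60888).
Jacobian J = [[-6·s·t + 2·s, -3·s^2 - 6·t], [4·t^2 - cos(s), 8·s·t + 10·t]].
At the point, J = [[21.000, -36.000], [9.98999, -21.000]] (det J = -81.36027).
Solving J·Δ = −F gives Δ = (1.565, -0.094).
Then the next iterate is (s, t)₁ = (-1.435, 1.406).
Re-evaluating at (-1.435, 1.406): F = (-10.55709, -2.47206), so ‖F‖₂ = 10.843.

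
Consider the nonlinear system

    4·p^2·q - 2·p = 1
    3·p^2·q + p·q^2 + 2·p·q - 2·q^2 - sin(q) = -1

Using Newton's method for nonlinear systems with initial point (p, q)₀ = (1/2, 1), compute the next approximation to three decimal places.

(0.644, 1.712)

At (1/2, 1): F = (-1.000, 0.40853).
Jacobian J = [[8·p·q - 2, 4·p^2], [6·p·q + q^2 + 2·q, 3·p^2 + 2·p·q + 2·p - 4·q - cos(q)]].
At the point, J = [[2.000, 1.000], [6.000, -1.79030]] (det J = -9.58060).
Solving J·Δ = −F gives Δ = (0.144, 0.712).
Then the next iterate is (p, q)₁ = (0.644, 1.712).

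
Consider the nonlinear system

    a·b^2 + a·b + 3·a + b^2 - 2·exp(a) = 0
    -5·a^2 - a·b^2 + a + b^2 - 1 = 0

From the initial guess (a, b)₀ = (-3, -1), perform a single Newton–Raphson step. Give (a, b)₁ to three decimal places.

(-0.936, 1.114)

At (-3, -1): F = (-8.09957, -45.000).
Jacobian J = [[b^2 + b - 2·exp(a) + 3, 2·a·b + a + 2·b], [-10·a - b^2 + 1, -2·a·b + 2·b]].
At the point, J = [[2.90043, 1.000], [30.000, -8.000]] (det J = -53.20341).
Solving J·Δ = −F gives Δ = (2.064, 2.114).
Then the next iterate is (a, b)₁ = (-0.936, 1.114).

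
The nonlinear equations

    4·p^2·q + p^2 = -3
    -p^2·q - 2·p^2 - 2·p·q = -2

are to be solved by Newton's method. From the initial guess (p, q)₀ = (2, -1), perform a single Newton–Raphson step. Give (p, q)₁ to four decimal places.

(1.6875, -0.6719)

At (2, -1): F = (-9.0000, 2.0000).
Jacobian J = [[8·p·q + 2·p, 4·p^2], [-2·p·q - 4·p - 2·q, -p^2 - 2·p]].
At the point, J = [[-12.0000, 16.0000], [-2.0000, -8.0000]] (det J = 128.0000).
Solving J·Δ = −F gives Δ = (-0.3125, 0.3281).
Then the next iterate is (p, q)₁ = (1.6875, -0.6719).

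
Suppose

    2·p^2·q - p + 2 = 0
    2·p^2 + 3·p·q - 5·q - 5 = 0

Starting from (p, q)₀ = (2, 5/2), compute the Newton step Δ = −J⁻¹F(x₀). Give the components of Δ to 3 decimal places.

At (2, 5/2): F = (20.000, 5.500).
Jacobian J = [[4·p·q - 1, 2·p^2], [4·p + 3·q, 3·p - 5]].
At the point, J = [[19.000, 8.000], [15.500, 1.000]] (det J = -105.000).
Solving J·Δ = −F gives Δ = (-0.229, -1.957).

(-0.229, -1.957)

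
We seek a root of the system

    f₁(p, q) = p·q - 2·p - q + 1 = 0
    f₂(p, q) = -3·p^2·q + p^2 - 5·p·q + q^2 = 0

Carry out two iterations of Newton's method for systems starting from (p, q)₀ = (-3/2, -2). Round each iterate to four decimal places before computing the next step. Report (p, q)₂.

At (-3/2, -2): F = (9.0000, 4.7500).
Jacobian J = [[q - 2, p - 1], [-6·p·q + 2·p - 5·q, -3·p^2 - 5·p + 2·q]].
At the point, J = [[-4.0000, -2.5000], [-11.0000, -3.2500]] (det J = -14.5000).
Solving J·Δ = −F gives Δ = (-1.1983, 5.5172).
Then the next iterate is (p, q)₁ = (-2.6983, 3.5172).
Round to (-2.6983, 3.5172) and repeat: F = (-6.611061, -9.720508), J = [[1.5172, -3.6983], [33.960165, -1.316569]].
Δ = (0.2204, -1.6972), so (p, q)₂ = (-2.4779, 1.8200).

(-2.4779, 1.8200)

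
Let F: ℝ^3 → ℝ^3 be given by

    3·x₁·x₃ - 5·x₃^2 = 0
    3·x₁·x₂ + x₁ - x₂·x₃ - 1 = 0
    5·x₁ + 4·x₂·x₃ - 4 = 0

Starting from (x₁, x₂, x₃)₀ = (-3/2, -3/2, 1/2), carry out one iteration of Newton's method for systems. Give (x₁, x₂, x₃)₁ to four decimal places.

At (-3/2, -3/2, 1/2): F = (-3.5000, 5.0000, -14.5000).
Jacobian J = [[3·x₃, 0, 3·x₁ - 10·x₃], [3·x₂ + 1, 3·x₁ - x₃, -x₂], [5, 4·x₃, 4·x₂]].
At the point, J = [[1.5000, 0.0000, -9.5000], [-3.5000, -5.0000, 1.5000], [5.0000, 2.0000, -6.0000]] (det J = -130.5000).
Solving J·Δ = −F gives Δ = (3.8257, -1.6073, 0.2356).
Then the next iterate is (x₁, x₂, x₃)₁ = (2.3257, -3.1073, 0.7356).

(2.3257, -3.1073, 0.7356)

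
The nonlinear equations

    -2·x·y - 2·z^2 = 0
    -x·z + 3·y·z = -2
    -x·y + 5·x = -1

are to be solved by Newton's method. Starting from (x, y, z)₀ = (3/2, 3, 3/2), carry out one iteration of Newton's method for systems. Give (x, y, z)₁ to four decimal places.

(1.2969, 5.3958, -1.7448)

At (3/2, 3, 3/2): F = (-13.5000, 13.2500, 4.0000).
Jacobian J = [[-2·y, -2·x, -4·z], [-z, 3·z, -x + 3·y], [-y + 5, -x, 0]].
At the point, J = [[-6.0000, -3.0000, -6.0000], [-1.5000, 4.5000, 7.5000], [2.0000, -1.5000, 0.0000]] (det J = -72.0000).
Solving J·Δ = −F gives Δ = (-0.2031, 2.3958, -3.2448).
Then the next iterate is (x, y, z)₁ = (1.2969, 5.3958, -1.7448).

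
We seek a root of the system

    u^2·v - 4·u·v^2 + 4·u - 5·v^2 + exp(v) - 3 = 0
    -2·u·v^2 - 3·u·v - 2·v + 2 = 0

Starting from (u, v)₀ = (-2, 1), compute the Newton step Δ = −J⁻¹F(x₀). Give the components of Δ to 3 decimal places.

At (-2, 1): F = (-1.28172, 10.000).
Jacobian J = [[2·u·v - 4·v^2 + 4, u^2 - 8·u·v - 10·v + exp(v)], [-2·v^2 - 3·v, -4·u·v - 3·u - 2]].
At the point, J = [[-4.000, 12.71828], [-5.000, 12.000]] (det J = 15.59141).
Solving J·Δ = −F gives Δ = (9.144, 2.977).

(9.144, 2.977)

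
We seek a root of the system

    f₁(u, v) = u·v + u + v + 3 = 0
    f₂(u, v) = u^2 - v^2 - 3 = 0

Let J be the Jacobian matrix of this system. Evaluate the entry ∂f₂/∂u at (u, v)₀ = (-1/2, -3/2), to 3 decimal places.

-1.000

∂f₂/∂u = 2·u.
At (-1/2, -3/2) this is -1.000.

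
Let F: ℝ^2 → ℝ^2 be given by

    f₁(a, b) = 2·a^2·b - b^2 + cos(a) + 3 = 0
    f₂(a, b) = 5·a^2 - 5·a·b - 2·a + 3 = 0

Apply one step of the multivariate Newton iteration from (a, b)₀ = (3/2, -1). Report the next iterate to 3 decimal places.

(-0.107, -2.356)

At (3/2, -1): F = (-2.42926, 18.750).
Jacobian J = [[4·a·b - sin(a), 2·a^2 - 2·b], [10·a - 5·b - 2, -5·a]].
At the point, J = [[-6.99749, 6.500], [18.000, -7.500]] (det J = -64.51879).
Solving J·Δ = −F gives Δ = (-1.607, -1.356).
Then the next iterate is (a, b)₁ = (-0.107, -2.356).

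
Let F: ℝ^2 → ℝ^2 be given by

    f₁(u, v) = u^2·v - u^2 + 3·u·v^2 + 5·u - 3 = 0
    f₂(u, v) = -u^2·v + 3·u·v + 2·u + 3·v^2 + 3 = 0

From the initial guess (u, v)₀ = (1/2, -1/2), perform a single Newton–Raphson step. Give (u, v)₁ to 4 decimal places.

(1.4747, 2.4141)

At (1/2, -1/2): F = (-0.5000, 4.1250).
Jacobian J = [[2·u·v - 2·u + 3·v^2 + 5, u^2 + 6·u·v], [-2·u·v + 3·v + 2, -u^2 + 3·u + 6·v]].
At the point, J = [[4.2500, -1.2500], [1.0000, -1.7500]] (det J = -6.1875).
Solving J·Δ = −F gives Δ = (0.9747, 2.9141).
Then the next iterate is (u, v)₁ = (1.4747, 2.4141).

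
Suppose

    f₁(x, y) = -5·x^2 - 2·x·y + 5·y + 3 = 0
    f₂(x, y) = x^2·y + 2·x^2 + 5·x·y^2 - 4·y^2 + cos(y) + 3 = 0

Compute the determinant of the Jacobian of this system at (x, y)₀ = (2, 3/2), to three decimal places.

-508.308

J = [[-10·x - 2·y, -2·x + 5], [2·x·y + 4·x + 5·y^2, x^2 + 10·x·y - 8·y - sin(y)]].
At the point, J = [[-23.000, 1.000], [25.250, 21.00251]].
det J = -508.308.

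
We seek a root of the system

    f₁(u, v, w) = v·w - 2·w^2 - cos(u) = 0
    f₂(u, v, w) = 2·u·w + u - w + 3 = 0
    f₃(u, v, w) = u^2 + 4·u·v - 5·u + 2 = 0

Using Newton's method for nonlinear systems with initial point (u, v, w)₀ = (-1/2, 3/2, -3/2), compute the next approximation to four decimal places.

(0.9644, 2.3750, -0.2144)

At (-1/2, 3/2, -3/2): F = (-7.627583, 5.5000, 1.7500).
Jacobian J = [[sin(u), w, v - 4·w], [2·w + 1, 0, 2·u - 1], [2·u + 4·v - 5, 4·u, 0]].
At the point, J = [[-0.479426, -1.5000, 7.5000], [-2.0000, 0.0000, -2.0000], [0.0000, -2.0000, 0.0000]] (det J = 31.917702).
Solving J·Δ = −F gives Δ = (1.4644, 0.8750, 1.2856).
Then the next iterate is (u, v, w)₁ = (0.9644, 2.3750, -0.2144).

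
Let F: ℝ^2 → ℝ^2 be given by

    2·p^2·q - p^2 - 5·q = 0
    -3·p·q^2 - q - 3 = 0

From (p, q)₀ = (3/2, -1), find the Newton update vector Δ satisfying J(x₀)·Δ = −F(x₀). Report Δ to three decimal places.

(-0.235, 0.724)

At (3/2, -1): F = (-1.750, -6.500).
Jacobian J = [[4·p·q - 2·p, 2·p^2 - 5], [-3·q^2, -6·p·q - 1]].
At the point, J = [[-9.000, -0.500], [-3.000, 8.000]] (det J = -73.500).
Solving J·Δ = −F gives Δ = (-0.235, 0.724).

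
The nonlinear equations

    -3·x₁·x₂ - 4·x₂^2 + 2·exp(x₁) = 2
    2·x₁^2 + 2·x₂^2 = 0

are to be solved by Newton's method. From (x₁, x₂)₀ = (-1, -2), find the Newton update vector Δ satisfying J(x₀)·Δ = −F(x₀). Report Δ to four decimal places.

At (-1, -2): F = (-23.264241, 10.0000).
Jacobian J = [[-3·x₂ + 2·exp(x₁), -3·x₁ - 8·x₂], [4·x₁, 4·x₂]].
At the point, J = [[6.735759, 19.0000], [-4.0000, -8.0000]] (det J = 22.113929).
Solving J·Δ = −F gives Δ = (0.1757, 1.1621).

(0.1757, 1.1621)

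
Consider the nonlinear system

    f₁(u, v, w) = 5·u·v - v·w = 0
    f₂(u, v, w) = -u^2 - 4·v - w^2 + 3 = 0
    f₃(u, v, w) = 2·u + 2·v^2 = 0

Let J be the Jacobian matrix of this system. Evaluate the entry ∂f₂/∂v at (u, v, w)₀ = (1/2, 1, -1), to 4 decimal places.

∂f₂/∂v = -4.
At (1/2, 1, -1) this is -4.0000.

-4.0000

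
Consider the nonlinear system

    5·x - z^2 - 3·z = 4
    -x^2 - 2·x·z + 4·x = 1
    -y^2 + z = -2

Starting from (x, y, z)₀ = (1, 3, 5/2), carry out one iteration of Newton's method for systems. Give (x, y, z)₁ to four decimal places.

(1.0441, 1.9890, 0.9338)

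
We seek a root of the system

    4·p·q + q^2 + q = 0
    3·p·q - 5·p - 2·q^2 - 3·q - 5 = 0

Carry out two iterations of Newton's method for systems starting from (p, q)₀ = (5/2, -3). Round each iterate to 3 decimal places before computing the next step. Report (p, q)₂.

At (5/2, -3): F = (-24.000, -49.000).
Jacobian J = [[4·q, 4·p + 2·q + 1], [3·q - 5, 3·p - 4·q - 3]].
At the point, J = [[-12.000, 5.000], [-14.000, 16.500]] (det J = -128.000).
Solving J·Δ = −F gives Δ = (-1.180, 1.969).
Then the next iterate is (p, q)₁ = (1.320, -1.031).
Round to (1.320, -1.031) and repeat: F = (-5.41172, -14.71568), J = [[-4.124, 4.218], [-8.093, 5.084]].
Δ = (-2.624, -1.283), so (p, q)₂ = (-1.304, -2.314).

(-1.304, -2.314)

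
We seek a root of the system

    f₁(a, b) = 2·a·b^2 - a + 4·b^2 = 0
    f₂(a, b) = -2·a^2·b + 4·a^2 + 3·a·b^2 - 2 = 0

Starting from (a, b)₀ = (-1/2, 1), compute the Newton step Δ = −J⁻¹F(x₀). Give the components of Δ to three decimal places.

At (-1/2, 1): F = (3.500, -3.000).
Jacobian J = [[2·b^2 - 1, 4·a·b + 8·b], [-4·a·b + 8·a + 3·b^2, -2·a^2 + 6·a·b]].
At the point, J = [[1.000, 6.000], [1.000, -3.500]] (det J = -9.500).
Solving J·Δ = −F gives Δ = (0.605, -0.684).

(0.605, -0.684)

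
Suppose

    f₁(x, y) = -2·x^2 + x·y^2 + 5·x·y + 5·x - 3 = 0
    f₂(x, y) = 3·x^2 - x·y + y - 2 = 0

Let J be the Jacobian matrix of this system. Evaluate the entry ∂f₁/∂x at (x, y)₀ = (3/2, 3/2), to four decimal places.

8.7500

∂f₁/∂x = -4·x + y^2 + 5·y + 5.
At (3/2, 3/2) this is 8.7500.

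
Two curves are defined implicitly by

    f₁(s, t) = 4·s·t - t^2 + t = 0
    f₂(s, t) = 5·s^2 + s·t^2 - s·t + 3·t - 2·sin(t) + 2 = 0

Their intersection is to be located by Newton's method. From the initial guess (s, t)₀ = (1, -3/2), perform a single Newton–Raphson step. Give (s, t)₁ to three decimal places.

(0.468, -0.680)

At (1, -3/2): F = (-9.750, 8.24499).
Jacobian J = [[4·t, 4·s - 2·t + 1], [10·s + t^2 - t, 2·s·t - s - 2·cos(t) + 3]].
At the point, J = [[-6.000, 8.000], [13.750, -1.14147]] (det J = -103.15115).
Solving J·Δ = −F gives Δ = (-0.532, 0.820).
Then the next iterate is (s, t)₁ = (0.468, -0.680).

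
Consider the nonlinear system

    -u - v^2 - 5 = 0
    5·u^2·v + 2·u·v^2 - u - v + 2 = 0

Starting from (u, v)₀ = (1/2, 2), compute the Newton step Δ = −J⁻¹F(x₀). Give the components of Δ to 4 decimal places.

At (1/2, 2): F = (-9.5000, 6.0000).
Jacobian J = [[-1, -2·v], [10·u·v + 2·v^2 - 1, 5·u^2 + 4·u·v - 1]].
At the point, J = [[-1.0000, -4.0000], [17.0000, 4.2500]] (det J = 63.7500).
Solving J·Δ = −F gives Δ = (0.2569, -2.4392).

(0.2569, -2.4392)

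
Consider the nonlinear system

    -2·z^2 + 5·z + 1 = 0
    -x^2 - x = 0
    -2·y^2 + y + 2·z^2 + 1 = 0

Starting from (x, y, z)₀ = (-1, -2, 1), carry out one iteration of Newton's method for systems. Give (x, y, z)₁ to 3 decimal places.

(-1.000, 0.556, -3.000)

At (-1, -2, 1): F = (4.000, 0.000, -7.000).
Jacobian J = [[0, 0, -4·z + 5], [-2·x - 1, 0, 0], [0, -4·y + 1, 4·z]].
At the point, J = [[0.000, 0.000, 1.000], [1.000, 0.000, 0.000], [0.000, 9.000, 4.000]] (det J = 9.000).
Solving J·Δ = −F gives Δ = (0.000, 2.556, -4.000).
Then the next iterate is (x, y, z)₁ = (-1.000, 0.556, -3.000).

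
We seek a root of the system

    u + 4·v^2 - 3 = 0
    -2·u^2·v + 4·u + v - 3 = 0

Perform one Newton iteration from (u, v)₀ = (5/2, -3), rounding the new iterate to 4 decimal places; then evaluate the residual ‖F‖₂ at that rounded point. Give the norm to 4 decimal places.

14.8425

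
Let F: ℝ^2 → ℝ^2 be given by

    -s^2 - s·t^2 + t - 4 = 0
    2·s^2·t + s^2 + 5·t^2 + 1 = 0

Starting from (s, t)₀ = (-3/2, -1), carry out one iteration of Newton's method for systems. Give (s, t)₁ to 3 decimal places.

(6.325, 3.950)

At (-3/2, -1): F = (-5.750, 3.750).
Jacobian J = [[-2·s - t^2, -2·s·t + 1], [4·s·t + 2·s, 2·s^2 + 10·t]].
At the point, J = [[2.000, -2.000], [3.000, -5.500]] (det J = -5.000).
Solving J·Δ = −F gives Δ = (7.825, 4.950).
Then the next iterate is (s, t)₁ = (6.325, 3.950).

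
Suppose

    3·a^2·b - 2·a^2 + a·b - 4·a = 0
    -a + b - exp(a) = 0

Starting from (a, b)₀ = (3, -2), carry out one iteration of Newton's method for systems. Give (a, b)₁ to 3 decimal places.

(1.855, -1.061)

At (3, -2): F = (-90.000, -25.08554).
Jacobian J = [[6·a·b - 4·a + b - 4, 3·a^2 + a], [-exp(a) - 1, 1]].
At the point, J = [[-54.000, 30.000], [-21.08554, 1.000]] (det J = 578.56611).
Solving J·Δ = −F gives Δ = (-1.145, 0.939).
Then the next iterate is (a, b)₁ = (1.855, -1.061).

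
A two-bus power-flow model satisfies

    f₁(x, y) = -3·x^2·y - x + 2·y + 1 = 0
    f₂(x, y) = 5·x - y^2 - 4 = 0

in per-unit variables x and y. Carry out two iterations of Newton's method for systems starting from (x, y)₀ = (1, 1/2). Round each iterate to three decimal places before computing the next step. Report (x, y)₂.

At (1, 1/2): F = (-0.500, 0.750).
Jacobian J = [[-6·x·y - 1, -3·x^2 + 2], [5, -2·y]].
At the point, J = [[-4.000, -1.000], [5.000, -1.000]] (det J = 9.000).
Solving J·Δ = −F gives Δ = (-0.139, 0.056).
Then the next iterate is (x, y)₁ = (0.861, 0.556).
Round to (0.861, 0.556) and repeat: F = (0.01448, -0.00414), J = [[-3.87230, -0.22396], [5.000, -1.112]].
Δ = (0.003, 0.010), so (x, y)₂ = (0.864, 0.566).

(0.864, 0.566)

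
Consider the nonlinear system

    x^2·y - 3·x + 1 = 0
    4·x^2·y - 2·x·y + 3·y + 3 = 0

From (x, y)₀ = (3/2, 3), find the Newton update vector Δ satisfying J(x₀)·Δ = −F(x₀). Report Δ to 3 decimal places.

(-2.833, 6.111)

At (3/2, 3): F = (3.250, 30.000).
Jacobian J = [[2·x·y - 3, x^2], [8·x·y - 2·y, 4·x^2 - 2·x + 3]].
At the point, J = [[6.000, 2.250], [30.000, 9.000]] (det J = -13.500).
Solving J·Δ = −F gives Δ = (-2.833, 6.111).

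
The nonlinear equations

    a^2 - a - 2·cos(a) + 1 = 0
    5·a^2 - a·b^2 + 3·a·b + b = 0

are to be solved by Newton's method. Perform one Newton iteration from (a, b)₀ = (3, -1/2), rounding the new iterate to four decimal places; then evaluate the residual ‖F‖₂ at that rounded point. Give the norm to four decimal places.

9.3075

At (3, -1/2): F = (8.979985, 39.2500).
Jacobian J = [[2·a + 2·sin(a) - 1, 0], [10·a - b^2 + 3·b, -2·a·b + 3·a + 1]].
At the point, J = [[5.282240, 0.0000], [28.2500, 13.0000]] (det J = 68.669120).
Solving J·Δ = −F gives Δ = (-1.7000, 0.6751).
Then the next iterate is (a, b)₁ = (1.3000, 0.1751).
Re-evaluating at (1.3000, 0.1751): F = (0.855002, 9.268132), so ‖F‖₂ = 9.3075.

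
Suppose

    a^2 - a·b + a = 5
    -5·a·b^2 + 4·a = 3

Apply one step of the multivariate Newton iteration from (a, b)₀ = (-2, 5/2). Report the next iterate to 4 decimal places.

At (-2, 5/2): F = (2.0000, 51.5000).
Jacobian J = [[2·a - b + 1, -a], [-5·b^2 + 4, -10·a·b]].
At the point, J = [[-5.5000, 2.0000], [-27.2500, 50.0000]] (det J = -220.5000).
Solving J·Δ = −F gives Δ = (-0.0136, -1.0374).
Then the next iterate is (a, b)₁ = (-2.0136, 1.4626).

(-2.0136, 1.4626)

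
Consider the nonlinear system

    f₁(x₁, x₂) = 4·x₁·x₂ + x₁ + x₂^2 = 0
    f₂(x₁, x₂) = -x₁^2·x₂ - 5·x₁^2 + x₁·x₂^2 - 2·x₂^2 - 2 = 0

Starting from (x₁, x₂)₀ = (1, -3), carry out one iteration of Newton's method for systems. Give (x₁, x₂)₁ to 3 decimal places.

(0.200, 0.400)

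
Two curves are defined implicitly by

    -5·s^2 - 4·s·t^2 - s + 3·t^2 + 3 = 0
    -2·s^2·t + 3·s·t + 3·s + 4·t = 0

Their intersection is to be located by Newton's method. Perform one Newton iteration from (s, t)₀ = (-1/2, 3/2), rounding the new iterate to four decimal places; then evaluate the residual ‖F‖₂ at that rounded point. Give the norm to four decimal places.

At (-1/2, 3/2): F = (13.5000, 1.5000).
Jacobian J = [[-10·s - 4·t^2 - 1, -8·s·t + 6·t], [-4·s·t + 3·t + 3, -2·s^2 + 3·s + 4]].
At the point, J = [[-5.0000, 15.0000], [10.5000, 2.0000]] (det J = -167.5000).
Solving J·Δ = −F gives Δ = (0.0269, -0.8910).
Then the next iterate is (s, t)₁ = (-0.4731, 0.6090).
Re-evaluating at (-0.4731, 0.6090): F = (4.168480, -0.120271), so ‖F‖₂ = 4.1702.

4.1702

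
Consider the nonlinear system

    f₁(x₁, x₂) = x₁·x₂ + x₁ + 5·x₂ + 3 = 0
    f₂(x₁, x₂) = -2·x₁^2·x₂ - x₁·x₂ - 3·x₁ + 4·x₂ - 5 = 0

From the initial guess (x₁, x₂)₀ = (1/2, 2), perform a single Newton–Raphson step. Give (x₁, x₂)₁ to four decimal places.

At (1/2, 2): F = (14.5000, -0.5000).
Jacobian J = [[x₂ + 1, x₁ + 5], [-4·x₁·x₂ - x₂ - 3, -2·x₁^2 - x₁ + 4]].
At the point, J = [[3.0000, 5.5000], [-9.0000, 3.0000]] (det J = 58.5000).
Solving J·Δ = −F gives Δ = (-0.7906, -2.2051).
Then the next iterate is (x₁, x₂)₁ = (-0.2906, -0.2051).

(-0.2906, -0.2051)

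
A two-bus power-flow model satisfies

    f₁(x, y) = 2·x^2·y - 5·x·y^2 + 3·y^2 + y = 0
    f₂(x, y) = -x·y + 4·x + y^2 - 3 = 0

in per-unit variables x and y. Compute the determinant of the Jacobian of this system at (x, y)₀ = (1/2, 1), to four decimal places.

J = [[4·x·y - 5·y^2, 2·x^2 - 10·x·y + 6·y + 1], [-y + 4, -x + 2·y]].
At the point, J = [[-3.0000, 2.5000], [3.0000, 1.5000]].
det J = -12.0000.

-12.0000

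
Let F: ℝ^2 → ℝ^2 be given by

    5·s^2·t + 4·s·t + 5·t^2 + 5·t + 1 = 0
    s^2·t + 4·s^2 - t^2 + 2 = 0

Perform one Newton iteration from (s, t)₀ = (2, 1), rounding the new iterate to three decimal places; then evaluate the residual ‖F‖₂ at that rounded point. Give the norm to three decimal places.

13.693

At (2, 1): F = (39.000, 21.000).
Jacobian J = [[10·s·t + 4·t, 5·s^2 + 4·s + 10·t + 5], [2·s·t + 8·s, s^2 - 2·t]].
At the point, J = [[24.000, 43.000], [20.000, 2.000]] (det J = -812.000).
Solving J·Δ = −F gives Δ = (-1.016, -0.340).
Then the next iterate is (s, t)₁ = (0.984, 0.660).
Re-evaluating at (0.984, 0.660): F = (12.27100, 6.07647), so ‖F‖₂ = 13.693.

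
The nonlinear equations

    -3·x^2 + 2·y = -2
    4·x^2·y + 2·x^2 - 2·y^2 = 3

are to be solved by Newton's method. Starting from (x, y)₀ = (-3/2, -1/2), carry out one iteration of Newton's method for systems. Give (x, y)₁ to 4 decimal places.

At (-3/2, -1/2): F = (-5.7500, -3.5000).
Jacobian J = [[-6·x, 2], [8·x·y + 4·x, 4·x^2 - 4·y]].
At the point, J = [[9.0000, 2.0000], [0.0000, 11.0000]] (det J = 99.0000).
Solving J·Δ = −F gives Δ = (0.5682, 0.3182).
Then the next iterate is (x, y)₁ = (-0.9318, -0.1818).

(-0.9318, -0.1818)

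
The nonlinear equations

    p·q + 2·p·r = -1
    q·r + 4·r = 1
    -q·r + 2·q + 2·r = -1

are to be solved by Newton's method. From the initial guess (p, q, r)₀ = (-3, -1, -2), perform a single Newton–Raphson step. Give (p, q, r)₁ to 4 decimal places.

At (-3, -1, -2): F = (16.0000, -7.0000, -7.0000).
Jacobian J = [[q + 2·r, p, 2·p], [0, r, q + 4], [0, -r + 2, -q + 2]].
At the point, J = [[-5.0000, -3.0000, -6.0000], [0.0000, -2.0000, 3.0000], [0.0000, 4.0000, 3.0000]] (det J = 90.0000).
Solving J·Δ = −F gives Δ = (0.4000, 0.0000, 2.3333).
Then the next iterate is (p, q, r)₁ = (-2.6000, -1.0000, 0.3333).

(-2.6000, -1.0000, 0.3333)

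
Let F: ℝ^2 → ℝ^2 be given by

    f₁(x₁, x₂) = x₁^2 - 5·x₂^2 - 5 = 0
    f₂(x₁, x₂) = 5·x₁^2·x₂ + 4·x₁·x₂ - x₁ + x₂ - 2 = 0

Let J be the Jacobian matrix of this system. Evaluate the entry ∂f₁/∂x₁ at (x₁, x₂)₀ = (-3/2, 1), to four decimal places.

∂f₁/∂x₁ = 2·x₁.
At (-3/2, 1) this is -3.0000.

-3.0000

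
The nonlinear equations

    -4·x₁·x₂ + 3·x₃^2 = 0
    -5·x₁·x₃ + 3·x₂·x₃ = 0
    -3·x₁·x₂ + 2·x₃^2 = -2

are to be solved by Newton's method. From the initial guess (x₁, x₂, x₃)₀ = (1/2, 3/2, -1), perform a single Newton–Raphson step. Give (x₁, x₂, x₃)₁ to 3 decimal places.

(3.393, 3.321, -4.500)

At (1/2, 3/2, -1): F = (0.000, -2.000, 1.750).
Jacobian J = [[-4·x₂, -4·x₁, 6·x₃], [-5·x₃, 3·x₃, -5·x₁ + 3·x₂], [-3·x₂, -3·x₁, 4·x₃]].
At the point, J = [[-6.000, -2.000, -6.000], [5.000, -3.000, 2.000], [-4.500, -1.500, -4.000]] (det J = 14.000).
Solving J·Δ = −F gives Δ = (2.893, 1.821, -3.500).
Then the next iterate is (x₁, x₂, x₃)₁ = (3.393, 3.321, -4.500).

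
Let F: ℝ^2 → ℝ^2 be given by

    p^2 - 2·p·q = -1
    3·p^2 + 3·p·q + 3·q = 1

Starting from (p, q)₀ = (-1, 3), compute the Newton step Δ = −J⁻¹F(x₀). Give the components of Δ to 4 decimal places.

At (-1, 3): F = (8.0000, 2.0000).
Jacobian J = [[2·p - 2·q, -2·p], [6·p + 3·q, 3·p + 3]].
At the point, J = [[-8.0000, 2.0000], [3.0000, 0.0000]] (det J = -6.0000).
Solving J·Δ = −F gives Δ = (-0.6667, -6.6667).

(-0.6667, -6.6667)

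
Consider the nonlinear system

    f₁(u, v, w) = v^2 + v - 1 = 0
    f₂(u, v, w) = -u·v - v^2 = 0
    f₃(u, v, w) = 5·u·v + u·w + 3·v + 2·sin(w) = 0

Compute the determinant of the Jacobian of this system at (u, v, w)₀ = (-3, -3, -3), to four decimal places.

J = [[0, 2·v + 1, 0], [-v, -u - 2·v, 0], [5·v + w, 5·u + 3, u + 2·cos(w)]].
At the point, J = [[0.0000, -5.0000, 0.0000], [3.0000, 9.0000, 0.0000], [-18.0000, -12.0000, -4.979985]].
det J = -74.6998.

-74.6998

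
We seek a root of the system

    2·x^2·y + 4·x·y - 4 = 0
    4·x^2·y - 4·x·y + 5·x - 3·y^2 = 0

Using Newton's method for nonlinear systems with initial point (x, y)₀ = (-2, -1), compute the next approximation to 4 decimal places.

(-1.0000, -0.6000)

At (-2, -1): F = (-4.0000, -37.0000).
Jacobian J = [[4·x·y + 4·y, 2·x^2 + 4·x], [8·x·y - 4·y + 5, 4·x^2 - 4·x - 6·y]].
At the point, J = [[4.0000, 0.0000], [25.0000, 30.0000]] (det J = 120.0000).
Solving J·Δ = −F gives Δ = (1.0000, 0.4000).
Then the next iterate is (x, y)₁ = (-1.0000, -0.6000).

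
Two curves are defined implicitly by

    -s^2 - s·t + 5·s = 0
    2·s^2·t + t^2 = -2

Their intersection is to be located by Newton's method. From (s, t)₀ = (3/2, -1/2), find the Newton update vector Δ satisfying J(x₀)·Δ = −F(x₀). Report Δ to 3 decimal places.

At (3/2, -1/2): F = (6.000, 0.000).
Jacobian J = [[-2·s - t + 5, -s], [4·s·t, 2·s^2 + 2·t]].
At the point, J = [[2.500, -1.500], [-3.000, 3.500]] (det J = 4.250).
Solving J·Δ = −F gives Δ = (-4.941, -4.235).

(-4.941, -4.235)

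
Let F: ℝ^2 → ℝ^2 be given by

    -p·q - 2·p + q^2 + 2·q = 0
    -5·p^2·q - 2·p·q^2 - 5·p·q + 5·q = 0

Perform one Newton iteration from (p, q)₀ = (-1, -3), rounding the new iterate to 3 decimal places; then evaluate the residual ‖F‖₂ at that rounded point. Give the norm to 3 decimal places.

0.597

At (-1, -3): F = (2.000, 3.000).
Jacobian J = [[-q - 2, -p + 2·q + 2], [-10·p·q - 2·q^2 - 5·q, -5·p^2 - 4·p·q - 5·p + 5]].
At the point, J = [[1.000, -3.000], [-33.000, -7.000]] (det J = -106.000).
Solving J·Δ = −F gives Δ = (-0.047, 0.651).
Then the next iterate is (p, q)₁ = (-1.047, -2.349).
Re-evaluating at (-1.047, -2.349): F = (0.45440, 0.38723), so ‖F‖₂ = 0.597.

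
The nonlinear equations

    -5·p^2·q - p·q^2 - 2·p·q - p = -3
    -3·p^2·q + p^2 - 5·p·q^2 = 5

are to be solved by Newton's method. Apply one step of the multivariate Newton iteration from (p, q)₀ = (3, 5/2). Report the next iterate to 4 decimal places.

(1.9353, 1.6916)

At (3, 5/2): F = (-146.2500, -157.2500).
Jacobian J = [[-10·p·q - q^2 - 2·q - 1, -5·p^2 - 2·p·q - 2·p], [-6·p·q + 2·p - 5·q^2, -3·p^2 - 10·p·q]].
At the point, J = [[-87.2500, -66.0000], [-70.2500, -102.0000]] (det J = 4263.0000).
Solving J·Δ = −F gives Δ = (-1.0647, -0.8084).
Then the next iterate is (p, q)₁ = (1.9353, 1.6916).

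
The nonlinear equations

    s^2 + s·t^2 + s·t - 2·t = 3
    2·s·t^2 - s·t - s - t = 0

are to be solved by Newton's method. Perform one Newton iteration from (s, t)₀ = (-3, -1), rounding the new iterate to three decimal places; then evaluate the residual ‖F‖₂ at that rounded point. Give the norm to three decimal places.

1.986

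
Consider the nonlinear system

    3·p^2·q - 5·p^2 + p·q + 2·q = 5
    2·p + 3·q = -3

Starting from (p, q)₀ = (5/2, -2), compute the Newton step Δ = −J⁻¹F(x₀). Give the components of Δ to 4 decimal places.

(-1.3552, 0.2368)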